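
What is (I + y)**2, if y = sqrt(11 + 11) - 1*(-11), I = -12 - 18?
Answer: (19 - sqrt(22))**2 ≈ 204.76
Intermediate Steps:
I = -30
y = 11 + sqrt(22) (y = sqrt(22) + 11 = 11 + sqrt(22) ≈ 15.690)
(I + y)**2 = (-30 + (11 + sqrt(22)))**2 = (-19 + sqrt(22))**2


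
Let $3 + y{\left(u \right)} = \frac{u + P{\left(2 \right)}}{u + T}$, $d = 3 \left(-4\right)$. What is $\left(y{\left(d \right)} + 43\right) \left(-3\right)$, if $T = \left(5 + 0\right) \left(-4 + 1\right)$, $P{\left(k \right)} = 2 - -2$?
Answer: $- \frac{1088}{9} \approx -120.89$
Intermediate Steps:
$d = -12$
$P{\left(k \right)} = 4$ ($P{\left(k \right)} = 2 + 2 = 4$)
$T = -15$ ($T = 5 \left(-3\right) = -15$)
$y{\left(u \right)} = -3 + \frac{4 + u}{-15 + u}$ ($y{\left(u \right)} = -3 + \frac{u + 4}{u - 15} = -3 + \frac{4 + u}{-15 + u}$)
$\left(y{\left(d \right)} + 43\right) \left(-3\right) = \left(\frac{49 - -24}{-15 - 12} + 43\right) \left(-3\right) = \left(\frac{49 + 24}{-27} + 43\right) \left(-3\right) = \left(\left(- \frac{1}{27}\right) 73 + 43\right) \left(-3\right) = \left(- \frac{73}{27} + 43\right) \left(-3\right) = \frac{1088}{27} \left(-3\right) = - \frac{1088}{9}$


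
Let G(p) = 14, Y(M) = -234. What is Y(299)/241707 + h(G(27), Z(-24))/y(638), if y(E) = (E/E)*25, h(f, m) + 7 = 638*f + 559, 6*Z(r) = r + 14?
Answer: 764114446/2014225 ≈ 379.36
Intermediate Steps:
Z(r) = 7/3 + r/6 (Z(r) = (r + 14)/6 = (14 + r)/6 = 7/3 + r/6)
h(f, m) = 552 + 638*f (h(f, m) = -7 + (638*f + 559) = -7 + (559 + 638*f) = 552 + 638*f)
y(E) = 25 (y(E) = 1*25 = 25)
Y(299)/241707 + h(G(27), Z(-24))/y(638) = -234/241707 + (552 + 638*14)/25 = -234*1/241707 + (552 + 8932)*(1/25) = -78/80569 + 9484*(1/25) = -78/80569 + 9484/25 = 764114446/2014225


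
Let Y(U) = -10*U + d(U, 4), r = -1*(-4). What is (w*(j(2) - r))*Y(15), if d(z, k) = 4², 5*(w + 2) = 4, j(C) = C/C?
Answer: -2412/5 ≈ -482.40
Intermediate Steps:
j(C) = 1
w = -6/5 (w = -2 + (⅕)*4 = -2 + ⅘ = -6/5 ≈ -1.2000)
r = 4
d(z, k) = 16
Y(U) = 16 - 10*U (Y(U) = -10*U + 16 = 16 - 10*U)
(w*(j(2) - r))*Y(15) = (-6*(1 - 1*4)/5)*(16 - 10*15) = (-6*(1 - 4)/5)*(16 - 150) = -6/5*(-3)*(-134) = (18/5)*(-134) = -2412/5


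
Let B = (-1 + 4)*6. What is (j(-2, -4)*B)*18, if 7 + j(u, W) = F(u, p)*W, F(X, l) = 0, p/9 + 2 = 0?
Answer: -2268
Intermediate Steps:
p = -18 (p = -18 + 9*0 = -18 + 0 = -18)
B = 18 (B = 3*6 = 18)
j(u, W) = -7 (j(u, W) = -7 + 0*W = -7 + 0 = -7)
(j(-2, -4)*B)*18 = -7*18*18 = -126*18 = -2268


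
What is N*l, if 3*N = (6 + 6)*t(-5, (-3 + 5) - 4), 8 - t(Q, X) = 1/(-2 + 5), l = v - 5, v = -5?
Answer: -920/3 ≈ -306.67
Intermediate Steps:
l = -10 (l = -5 - 5 = -10)
t(Q, X) = 23/3 (t(Q, X) = 8 - 1/(-2 + 5) = 8 - 1/3 = 8 - 1*⅓ = 8 - ⅓ = 23/3)
N = 92/3 (N = ((6 + 6)*(23/3))/3 = (12*(23/3))/3 = (⅓)*92 = 92/3 ≈ 30.667)
N*l = (92/3)*(-10) = -920/3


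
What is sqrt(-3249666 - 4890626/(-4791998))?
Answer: I*sqrt(18655713136092274979)/2395999 ≈ 1802.7*I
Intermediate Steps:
sqrt(-3249666 - 4890626/(-4791998)) = sqrt(-3249666 - 4890626*(-1/4791998)) = sqrt(-3249666 + 2445313/2395999) = sqrt(-7786194041021/2395999) = I*sqrt(18655713136092274979)/2395999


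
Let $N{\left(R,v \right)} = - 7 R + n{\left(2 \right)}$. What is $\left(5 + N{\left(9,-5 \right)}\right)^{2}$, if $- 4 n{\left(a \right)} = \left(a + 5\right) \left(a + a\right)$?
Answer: $4225$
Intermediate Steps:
$n{\left(a \right)} = - \frac{a \left(5 + a\right)}{2}$ ($n{\left(a \right)} = - \frac{\left(a + 5\right) \left(a + a\right)}{4} = - \frac{\left(5 + a\right) 2 a}{4} = - \frac{2 a \left(5 + a\right)}{4} = - \frac{a \left(5 + a\right)}{2}$)
$N{\left(R,v \right)} = -7 - 7 R$ ($N{\left(R,v \right)} = - 7 R - 1 \left(5 + 2\right) = - 7 R - 1 \cdot 7 = - 7 R - 7 = -7 - 7 R$)
$\left(5 + N{\left(9,-5 \right)}\right)^{2} = \left(5 - 70\right)^{2} = \left(-65\right)^{2} = 4225$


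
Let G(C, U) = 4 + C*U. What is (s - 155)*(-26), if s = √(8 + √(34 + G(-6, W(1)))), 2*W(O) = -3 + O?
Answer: 4030 - 26*√(8 + 2*√11) ≈ 3930.5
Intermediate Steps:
W(O) = -3/2 + O/2 (W(O) = (-3 + O)/2 = -3/2 + O/2)
s = √(8 + 2*√11) (s = √(8 + √(34 + (4 - 6*(-3/2 + (½)*1)))) = √(8 + √(34 + (4 - 6*(-3/2 + ½)))) = √(8 + √(34 + (4 - 6*(-1)))) = √(8 + √(34 + (4 + 6))) = √(8 + √(34 + 10)) = √(8 + √44) = √(8 + 2*√11) ≈ 3.8253)
(s - 155)*(-26) = (√(8 + 2*√11) - 155)*(-26) = (-155 + √(8 + 2*√11))*(-26) = 4030 - 26*√(8 + 2*√11)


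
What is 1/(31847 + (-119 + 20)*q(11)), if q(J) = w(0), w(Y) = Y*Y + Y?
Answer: 1/31847 ≈ 3.1400e-5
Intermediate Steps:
w(Y) = Y + Y² (w(Y) = Y² + Y = Y + Y²)
q(J) = 0 (q(J) = 0*(1 + 0) = 0*1 = 0)
1/(31847 + (-119 + 20)*q(11)) = 1/(31847 + (-119 + 20)*0) = 1/(31847 - 99*0) = 1/(31847 + 0) = 1/31847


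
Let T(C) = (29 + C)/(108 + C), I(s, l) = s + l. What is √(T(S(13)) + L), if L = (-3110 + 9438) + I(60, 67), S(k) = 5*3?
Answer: √97663107/123 ≈ 80.345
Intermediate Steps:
I(s, l) = l + s
S(k) = 15
T(C) = (29 + C)/(108 + C)
L = 6455 (L = (-3110 + 9438) + (67 + 60) = 6328 + 127 = 6455)
√(T(S(13)) + L) = √((29 + 15)/(108 + 15) + 6455) = √(44/123 + 6455) = √(794009/123) = √97663107/123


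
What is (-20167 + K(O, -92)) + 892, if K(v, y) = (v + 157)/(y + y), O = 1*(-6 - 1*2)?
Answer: -3546749/184 ≈ -19276.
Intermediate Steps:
O = -8 (O = 1*(-6 - 2) = 1*(-8) = -8)
K(v, y) = (157 + v)/(2*y) (K(v, y) = (157 + v)/((2*y)) = (157 + v)*(1/(2*y)) = (157 + v)/(2*y))
(-20167 + K(O, -92)) + 892 = (-20167 + (1/2)*(157 - 8)/(-92)) + 892 = (-20167 + (1/2)*(-1/92)*149) + 892 = (-20167 - 149/184) + 892 = -3710877/184 + 892 = -3546749/184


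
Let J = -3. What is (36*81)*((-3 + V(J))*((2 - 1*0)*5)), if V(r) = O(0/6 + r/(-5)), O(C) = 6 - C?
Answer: 69984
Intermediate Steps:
V(r) = 6 + r/5 (V(r) = 6 - (0/6 + r/(-5)) = 6 - (0*(⅙) + r*(-⅕)) = 6 - (0 - r/5) = 6 - (-1)*r/5 = 6 + r/5)
(36*81)*((-3 + V(J))*((2 - 1*0)*5)) = (36*81)*((-3 + (6 + (⅕)*(-3)))*((2 - 1*0)*5)) = 2916*((-3 + (6 - ⅗))*((2 + 0)*5)) = 2916*((-3 + 27/5)*(2*5)) = 2916*((12/5)*10) = 2916*24 = 69984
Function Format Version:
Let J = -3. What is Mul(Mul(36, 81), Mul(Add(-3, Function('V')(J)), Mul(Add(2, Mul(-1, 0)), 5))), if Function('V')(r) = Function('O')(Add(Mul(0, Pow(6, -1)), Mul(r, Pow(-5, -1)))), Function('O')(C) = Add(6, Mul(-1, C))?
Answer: 69984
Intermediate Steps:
Function('V')(r) = Add(6, Mul(Rational(1, 5), r)) (Function('V')(r) = Add(6, Mul(-1, Add(Mul(0, Pow(6, -1)), Mul(r, Pow(-5, -1))))) = Add(6, Mul(-1, Add(Mul(0, Rational(1, 6)), Mul(r, Rational(-1, 5))))) = Add(6, Mul(-1, Add(0, Mul(Rational(-1, 5), r)))) = Add(6, Mul(-1, Mul(Rational(-1, 5), r))) = Add(6, Mul(Rational(1, 5), r)))
Mul(Mul(36, 81), Mul(Add(-3, Function('V')(J)), Mul(Add(2, Mul(-1, 0)), 5))) = Mul(Mul(36, 81), Mul(Add(-3, Add(6, Mul(Rational(1, 5), -3))), Mul(Add(2, Mul(-1, 0)), 5))) = Mul(2916, Mul(Add(-3, Add(6, Rational(-3, 5))), Mul(Add(2, 0), 5))) = Mul(2916, Mul(Add(-3, Rational(27, 5)), Mul(2, 5))) = Mul(2916, Mul(Rational(12, 5), 10)) = Mul(2916, 24) = 69984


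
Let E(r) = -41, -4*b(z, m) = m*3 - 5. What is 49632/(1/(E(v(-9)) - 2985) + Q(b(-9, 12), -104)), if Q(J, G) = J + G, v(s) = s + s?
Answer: -27306624/61483 ≈ -444.13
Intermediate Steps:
b(z, m) = 5/4 - 3*m/4 (b(z, m) = -(m*3 - 5)/4 = -(3*m - 5)/4 = -(-5 + 3*m)/4 = 5/4 - 3*m/4)
v(s) = 2*s
Q(J, G) = G + J
49632/(1/(E(v(-9)) - 2985) + Q(b(-9, 12), -104)) = 49632/(1/(-41 - 2985) + (-104 + (5/4 - ¾*12))) = 49632/(1/(-3026) + (-104 + (5/4 - 9))) = 49632/(-1/3026 + (-104 - 31/4)) = 49632/(-1/3026 - 447/4) = 49632/(-676313/6052) = 49632*(-6052/676313) = -27306624/61483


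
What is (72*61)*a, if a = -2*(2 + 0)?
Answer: -17568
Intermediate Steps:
a = -4 (a = -2*2 = -4)
(72*61)*a = (72*61)*(-4) = 4392*(-4) = -17568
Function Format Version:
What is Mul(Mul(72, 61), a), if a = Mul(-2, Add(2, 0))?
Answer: -17568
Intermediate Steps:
a = -4 (a = Mul(-2, 2) = -4)
Mul(Mul(72, 61), a) = Mul(Mul(72, 61), -4) = Mul(4392, -4) = -17568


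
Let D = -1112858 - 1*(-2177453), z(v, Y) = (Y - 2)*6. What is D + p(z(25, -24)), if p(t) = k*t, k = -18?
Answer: 1067403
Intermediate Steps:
z(v, Y) = -12 + 6*Y (z(v, Y) = (-2 + Y)*6 = -12 + 6*Y)
p(t) = -18*t
D = 1064595 (D = -1112858 + 2177453 = 1064595)
D + p(z(25, -24)) = 1064595 - 18*(-12 + 6*(-24)) = 1064595 - 18*(-12 - 144) = 1064595 - 18*(-156) = 1064595 + 2808 = 1067403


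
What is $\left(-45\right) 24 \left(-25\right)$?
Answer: $27000$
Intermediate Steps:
$\left(-45\right) 24 \left(-25\right) = \left(-1080\right) \left(-25\right) = 27000$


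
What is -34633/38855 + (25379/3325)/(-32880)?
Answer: -39866036411/44714334000 ≈ -0.89157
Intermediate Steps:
-34633/38855 + (25379/3325)/(-32880) = -34633*1/38855 + (25379*(1/3325))*(-1/32880) = -34633/38855 + (25379/3325)*(-1/32880) = -34633/38855 - 25379/109326000 = -39866036411/44714334000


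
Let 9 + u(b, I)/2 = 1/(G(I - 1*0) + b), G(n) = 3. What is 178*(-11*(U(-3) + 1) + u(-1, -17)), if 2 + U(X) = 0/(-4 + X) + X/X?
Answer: -3026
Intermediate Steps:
u(b, I) = -18 + 2/(3 + b)
U(X) = -1 (U(X) = -2 + (0/(-4 + X) + X/X) = -2 + (0 + 1) = -2 + 1 = -1)
178*(-11*(U(-3) + 1) + u(-1, -17)) = 178*(-11*(-1 + 1) + 2*(-26 - 9*(-1))/(3 - 1)) = 178*(-11*0 + 2*(-26 + 9)/2) = 178*(0 + 2*(1/2)*(-17)) = 178*(0 - 17) = 178*(-17) = -3026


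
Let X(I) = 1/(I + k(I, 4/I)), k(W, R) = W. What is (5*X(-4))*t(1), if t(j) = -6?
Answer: 15/4 ≈ 3.7500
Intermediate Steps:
X(I) = 1/(2*I) (X(I) = 1/(I + I) = 1/(2*I))
(5*X(-4))*t(1) = (5*((½)/(-4)))*(-6) = (5*((½)*(-¼)))*(-6) = (5*(-⅛))*(-6) = -5/8*(-6) = 15/4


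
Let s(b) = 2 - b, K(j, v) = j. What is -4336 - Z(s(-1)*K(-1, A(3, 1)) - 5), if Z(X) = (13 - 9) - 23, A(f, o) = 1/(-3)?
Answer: -4317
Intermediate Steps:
A(f, o) = -⅓
Z(X) = -19 (Z(X) = 4 - 23 = -19)
-4336 - Z(s(-1)*K(-1, A(3, 1)) - 5) = -4336 - 1*(-19) = -4336 + 19 = -4317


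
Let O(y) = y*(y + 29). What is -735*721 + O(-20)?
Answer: -530115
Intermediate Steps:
O(y) = y*(29 + y)
-735*721 + O(-20) = -735*721 - 20*(29 - 20) = -529935 - 20*9 = -529935 - 180 = -530115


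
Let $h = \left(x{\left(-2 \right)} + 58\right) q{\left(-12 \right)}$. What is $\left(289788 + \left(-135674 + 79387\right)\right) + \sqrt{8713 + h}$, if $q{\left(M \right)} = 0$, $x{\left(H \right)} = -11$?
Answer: $233501 + \sqrt{8713} \approx 2.3359 \cdot 10^{5}$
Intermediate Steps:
$h = 0$ ($h = \left(-11 + 58\right) 0 = 47 \cdot 0 = 0$)
$\left(289788 + \left(-135674 + 79387\right)\right) + \sqrt{8713 + h} = \left(289788 + \left(-135674 + 79387\right)\right) + \sqrt{8713 + 0} = \left(289788 - 56287\right) + \sqrt{8713} = 233501 + \sqrt{8713}$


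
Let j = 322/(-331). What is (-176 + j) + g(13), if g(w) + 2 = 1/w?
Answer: -769789/4303 ≈ -178.90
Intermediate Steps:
j = -322/331 (j = 322*(-1/331) = -322/331 ≈ -0.97281)
g(w) = -2 + 1/w
(-176 + j) + g(13) = (-176 - 322/331) + (-2 + 1/13) = -58578/331 + (-2 + 1/13) = -58578/331 - 25/13 = -769789/4303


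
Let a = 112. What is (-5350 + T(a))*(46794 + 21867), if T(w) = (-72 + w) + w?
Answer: -356899878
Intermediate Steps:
T(w) = -72 + 2*w
(-5350 + T(a))*(46794 + 21867) = (-5350 + (-72 + 2*112))*(46794 + 21867) = (-5350 + (-72 + 224))*68661 = (-5350 + 152)*68661 = -5198*68661 = -356899878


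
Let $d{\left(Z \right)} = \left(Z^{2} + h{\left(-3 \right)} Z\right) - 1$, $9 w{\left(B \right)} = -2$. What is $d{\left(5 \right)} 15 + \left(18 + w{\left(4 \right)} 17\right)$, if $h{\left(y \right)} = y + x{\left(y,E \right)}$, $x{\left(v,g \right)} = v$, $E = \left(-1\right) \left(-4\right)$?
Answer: $- \frac{682}{9} \approx -75.778$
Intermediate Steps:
$E = 4$
$w{\left(B \right)} = - \frac{2}{9}$ ($w{\left(B \right)} = \frac{1}{9} \left(-2\right) = - \frac{2}{9}$)
$h{\left(y \right)} = 2 y$ ($h{\left(y \right)} = y + y = 2 y$)
$d{\left(Z \right)} = -1 + Z^{2} - 6 Z$ ($d{\left(Z \right)} = \left(Z^{2} + 2 \left(-3\right) Z\right) - 1 = \left(Z^{2} - 6 Z\right) - 1 = -1 + Z^{2} - 6 Z$)
$d{\left(5 \right)} 15 + \left(18 + w{\left(4 \right)} 17\right) = \left(-1 + 5^{2} - 30\right) 15 + \left(18 - \frac{34}{9}\right) = \left(-1 + 25 - 30\right) 15 + \left(18 - \frac{34}{9}\right) = \left(-6\right) 15 + \frac{128}{9} = -90 + \frac{128}{9} = - \frac{682}{9}$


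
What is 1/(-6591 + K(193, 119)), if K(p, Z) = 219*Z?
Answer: 1/19470 ≈ 5.1361e-5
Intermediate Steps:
1/(-6591 + K(193, 119)) = 1/(-6591 + 219*119) = 1/(-6591 + 26061) = 1/19470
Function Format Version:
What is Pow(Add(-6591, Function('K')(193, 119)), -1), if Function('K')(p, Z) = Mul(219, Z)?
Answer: Rational(1, 19470) ≈ 5.1361e-5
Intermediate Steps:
Pow(Add(-6591, Function('K')(193, 119)), -1) = Pow(Add(-6591, Mul(219, 119)), -1) = Pow(Add(-6591, 26061), -1) = Pow(19470, -1) = Rational(1, 19470)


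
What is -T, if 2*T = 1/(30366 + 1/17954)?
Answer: -8977/545191165 ≈ -1.6466e-5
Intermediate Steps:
T = 8977/545191165 (T = 1/(2*(30366 + 1/17954)) = 1/(2*(545191165/17954)) = (½)*(17954/545191165) = 8977/545191165 ≈ 1.6466e-5)
-T = -1*8977/545191165 = -8977/545191165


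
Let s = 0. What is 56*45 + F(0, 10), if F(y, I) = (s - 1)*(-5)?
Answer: 2525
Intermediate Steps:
F(y, I) = 5 (F(y, I) = (0 - 1)*(-5) = -1*(-5) = 5)
56*45 + F(0, 10) = 56*45 + 5 = 2520 + 5 = 2525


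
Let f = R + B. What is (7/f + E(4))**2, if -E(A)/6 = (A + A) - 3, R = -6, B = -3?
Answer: 76729/81 ≈ 947.27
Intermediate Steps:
E(A) = 18 - 12*A (E(A) = -6*((A + A) - 3) = -6*(2*A - 3) = -6*(-3 + 2*A) = 18 - 12*A)
f = -9 (f = -6 - 3 = -9)
(7/f + E(4))**2 = (7/(-9) + (18 - 12*4))**2 = (7*(-1/9) + (18 - 48))**2 = (-7/9 - 30)**2 = (-277/9)**2 = 76729/81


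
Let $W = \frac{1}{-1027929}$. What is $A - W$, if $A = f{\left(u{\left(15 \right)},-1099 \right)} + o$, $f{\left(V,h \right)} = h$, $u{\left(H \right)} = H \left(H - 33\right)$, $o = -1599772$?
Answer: $- \frac{1645581726158}{1027929} \approx -1.6009 \cdot 10^{6}$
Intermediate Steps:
$u{\left(H \right)} = H \left(-33 + H\right)$
$W = - \frac{1}{1027929} \approx -9.7283 \cdot 10^{-7}$
$A = -1600871$ ($A = -1099 - 1599772 = -1600871$)
$A - W = -1600871 - - \frac{1}{1027929} = -1600871 + \frac{1}{1027929} = - \frac{1645581726158}{1027929}$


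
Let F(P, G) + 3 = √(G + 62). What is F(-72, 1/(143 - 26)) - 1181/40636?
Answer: -123089/40636 + √94315/39 ≈ 4.8455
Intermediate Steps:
F(P, G) = -3 + √(62 + G) (F(P, G) = -3 + √(G + 62) = -3 + √(62 + G))
F(-72, 1/(143 - 26)) - 1181/40636 = (-3 + √(62 + 1/(143 - 26))) - 1181/40636 = (-3 + √(62 + 1/117)) - 1181/40636 = (-3 + √(62 + 1/117)) - 1*1181/40636 = (-3 + √(7255/117)) - 1181/40636 = (-3 + √94315/39) - 1181/40636 = -123089/40636 + √94315/39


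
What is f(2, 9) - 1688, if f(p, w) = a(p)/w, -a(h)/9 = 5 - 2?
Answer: -1691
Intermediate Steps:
a(h) = -27 (a(h) = -9*(5 - 2) = -9*3 = -27)
f(p, w) = -27/w
f(2, 9) - 1688 = -27/9 - 1688 = -27*1/9 - 1688 = -3 - 1688 = -1691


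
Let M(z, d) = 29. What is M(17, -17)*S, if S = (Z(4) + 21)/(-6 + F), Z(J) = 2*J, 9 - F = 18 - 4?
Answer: -841/11 ≈ -76.455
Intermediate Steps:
F = -5 (F = 9 - (18 - 4) = 9 - 1*14 = 9 - 14 = -5)
S = -29/11 (S = (2*4 + 21)/(-6 - 5) = (8 + 21)/(-11) = 29*(-1/11) = -29/11 ≈ -2.6364)
M(17, -17)*S = 29*(-29/11) = -841/11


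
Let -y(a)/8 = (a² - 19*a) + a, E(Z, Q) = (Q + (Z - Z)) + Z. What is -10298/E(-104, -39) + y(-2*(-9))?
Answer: 10298/143 ≈ 72.014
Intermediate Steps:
E(Z, Q) = Q + Z (E(Z, Q) = (Q + 0) + Z = Q + Z)
y(a) = -8*a² + 144*a (y(a) = -8*((a² - 19*a) + a) = -8*(a² - 18*a) = -8*a² + 144*a)
-10298/E(-104, -39) + y(-2*(-9)) = -10298/(-39 - 104) + 8*(-2*(-9))*(18 - (-2)*(-9)) = -10298/(-143) + 8*18*(18 - 1*18) = -10298*(-1/143) + 8*18*(18 - 18) = 10298/143 + 8*18*0 = 10298/143 + 0 = 10298/143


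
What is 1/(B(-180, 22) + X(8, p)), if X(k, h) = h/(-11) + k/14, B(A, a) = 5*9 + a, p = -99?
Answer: 7/536 ≈ 0.013060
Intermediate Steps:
B(A, a) = 45 + a
X(k, h) = -h/11 + k/14 (X(k, h) = h*(-1/11) + k*(1/14) = -h/11 + k/14)
1/(B(-180, 22) + X(8, p)) = 1/((45 + 22) + (-1/11*(-99) + (1/14)*8)) = 1/(67 + (9 + 4/7)) = 1/(67 + 67/7) = 1/(536/7) = 7/536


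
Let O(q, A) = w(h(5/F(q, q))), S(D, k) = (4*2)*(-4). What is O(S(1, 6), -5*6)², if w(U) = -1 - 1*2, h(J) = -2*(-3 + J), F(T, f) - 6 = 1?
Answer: 9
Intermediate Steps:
F(T, f) = 7 (F(T, f) = 6 + 1 = 7)
S(D, k) = -32 (S(D, k) = 8*(-4) = -32)
h(J) = 6 - 2*J
w(U) = -3 (w(U) = -1 - 2 = -3)
O(q, A) = -3
O(S(1, 6), -5*6)² = (-3)² = 9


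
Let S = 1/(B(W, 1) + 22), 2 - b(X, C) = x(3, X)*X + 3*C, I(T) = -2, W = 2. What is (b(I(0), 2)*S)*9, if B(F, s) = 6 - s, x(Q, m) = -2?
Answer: -8/3 ≈ -2.6667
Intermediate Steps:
b(X, C) = 2 - 3*C + 2*X (b(X, C) = 2 - (-2*X + 3*C) = 2 + (-3*C + 2*X) = 2 - 3*C + 2*X)
S = 1/27 (S = 1/((6 - 1*1) + 22) = 1/((6 - 1) + 22) = 1/(5 + 22) = 1/27 ≈ 0.037037)
(b(I(0), 2)*S)*9 = ((2 - 3*2 + 2*(-2))*(1/27))*9 = ((2 - 6 - 4)*(1/27))*9 = -8*1/27*9 = -8/27*9 = -8/3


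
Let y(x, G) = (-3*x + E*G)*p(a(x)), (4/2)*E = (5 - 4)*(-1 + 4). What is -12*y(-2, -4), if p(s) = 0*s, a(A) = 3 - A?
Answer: 0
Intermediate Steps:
E = 3/2 (E = ((5 - 4)*(-1 + 4))/2 = (1*3)/2 = (½)*3 = 3/2 ≈ 1.5000)
p(s) = 0
y(x, G) = 0 (y(x, G) = (-3*x + 3*G/2)*0 = 0)
-12*y(-2, -4) = -12*0 = 0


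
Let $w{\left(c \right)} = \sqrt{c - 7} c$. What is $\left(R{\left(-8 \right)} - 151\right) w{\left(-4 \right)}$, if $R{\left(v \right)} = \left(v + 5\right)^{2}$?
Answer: $568 i \sqrt{11} \approx 1883.8 i$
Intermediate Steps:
$w{\left(c \right)} = c \sqrt{-7 + c}$ ($w{\left(c \right)} = \sqrt{c - 7} c = \sqrt{-7 + c} c = c \sqrt{-7 + c}$)
$R{\left(v \right)} = \left(5 + v\right)^{2}$
$\left(R{\left(-8 \right)} - 151\right) w{\left(-4 \right)} = \left(\left(5 - 8\right)^{2} - 151\right) \left(- 4 \sqrt{-7 - 4}\right) = \left(\left(-3\right)^{2} - 151\right) \left(- 4 \sqrt{-11}\right) = \left(9 - 151\right) \left(- 4 i \sqrt{11}\right) = - 142 \left(- 4 i \sqrt{11}\right) = 568 i \sqrt{11}$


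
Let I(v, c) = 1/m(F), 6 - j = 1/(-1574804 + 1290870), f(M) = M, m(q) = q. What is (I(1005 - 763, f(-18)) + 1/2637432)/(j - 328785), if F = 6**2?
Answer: -495282301/5862103091391660 ≈ -8.4489e-8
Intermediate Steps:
F = 36
j = 1703605/283934 (j = 6 - 1/(-1574804 + 1290870) = 6 - 1/(-283934) = 6 - 1*(-1/283934) = 6 + 1/283934 = 1703605/283934 ≈ 6.0000)
I(v, c) = 1/36
(I(1005 - 763, f(-18)) + 1/2637432)/(j - 328785) = (1/36 + 1/2637432)/(1703605/283934 - 328785) = (1/36 + 1/2637432)/(-93351536585/283934) = (24421/879144)*(-283934/93351536585) = -495282301/5862103091391660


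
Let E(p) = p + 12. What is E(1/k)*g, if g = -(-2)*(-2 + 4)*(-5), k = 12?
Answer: -725/3 ≈ -241.67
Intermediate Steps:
g = -20 (g = -(-2)*2*(-5) = -1*(-4)*(-5) = 4*(-5) = -20)
E(p) = 12 + p
E(1/k)*g = (12 + 1/12)*(-20) = (145/12)*(-20) = -725/3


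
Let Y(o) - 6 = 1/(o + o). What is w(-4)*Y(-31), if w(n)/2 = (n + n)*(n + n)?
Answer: 23744/31 ≈ 765.94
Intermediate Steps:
w(n) = 8*n**2 (w(n) = 2*((n + n)*(n + n)) = 2*((2*n)*(2*n)) = 2*(4*n**2) = 8*n**2)
Y(o) = 6 + 1/(2*o) (Y(o) = 6 + 1/(o + o) = 6 + 1/(2*o))
w(-4)*Y(-31) = (8*(-4)**2)*(6 + (1/2)/(-31)) = (8*16)*(6 + (1/2)*(-1/31)) = 128*(6 - 1/62) = 128*(371/62) = 23744/31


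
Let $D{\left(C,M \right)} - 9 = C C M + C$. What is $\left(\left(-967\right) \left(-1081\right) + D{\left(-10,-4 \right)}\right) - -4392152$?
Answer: $5437078$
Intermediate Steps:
$D{\left(C,M \right)} = 9 + C + M C^{2}$ ($D{\left(C,M \right)} = 9 + \left(C C M + C\right) = 9 + \left(C^{2} M + C\right) = 9 + \left(M C^{2} + C\right) = 9 + \left(C + M C^{2}\right) = 9 + C + M C^{2}$)
$\left(\left(-967\right) \left(-1081\right) + D{\left(-10,-4 \right)}\right) - -4392152 = \left(\left(-967\right) \left(-1081\right) - \left(1 + 400\right)\right) - -4392152 = \left(1045327 - 401\right) + 4392152 = 1044926 + 4392152 = 5437078$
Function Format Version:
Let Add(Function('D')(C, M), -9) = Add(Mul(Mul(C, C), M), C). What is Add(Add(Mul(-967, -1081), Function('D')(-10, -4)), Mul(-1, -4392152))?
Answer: 5437078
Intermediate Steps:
Function('D')(C, M) = Add(9, C, Mul(M, Pow(C, 2))) (Function('D')(C, M) = Add(9, Add(Mul(Mul(C, C), M), C)) = Add(9, Add(Mul(Pow(C, 2), M), C)) = Add(9, Add(Mul(M, Pow(C, 2)), C)) = Add(9, Add(C, Mul(M, Pow(C, 2)))) = Add(9, C, Mul(M, Pow(C, 2))))
Add(Add(Mul(-967, -1081), Function('D')(-10, -4)), Mul(-1, -4392152)) = Add(Add(Mul(-967, -1081), Add(9, -10, Mul(-4, Pow(-10, 2)))), Mul(-1, -4392152)) = Add(Add(1045327, Add(9, -10, Mul(-4, 100))), 4392152) = Add(Add(1045327, Add(9, -10, -400)), 4392152) = Add(Add(1045327, -401), 4392152) = Add(1044926, 4392152) = 5437078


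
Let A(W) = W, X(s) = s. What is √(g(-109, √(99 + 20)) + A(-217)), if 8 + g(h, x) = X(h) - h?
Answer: 15*I ≈ 15.0*I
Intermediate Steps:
g(h, x) = -8 (g(h, x) = -8 + (h - h) = -8 + 0 = -8)
√(g(-109, √(99 + 20)) + A(-217)) = √(-8 - 217) = √(-225) = 15*I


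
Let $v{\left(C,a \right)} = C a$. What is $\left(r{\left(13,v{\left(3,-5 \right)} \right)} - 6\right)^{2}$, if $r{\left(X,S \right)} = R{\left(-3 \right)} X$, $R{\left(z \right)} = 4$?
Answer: $2116$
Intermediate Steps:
$r{\left(X,S \right)} = 4 X$
$\left(r{\left(13,v{\left(3,-5 \right)} \right)} - 6\right)^{2} = \left(4 \cdot 13 - 6\right)^{2} = \left(52 - 6\right)^{2} = 46^{2} = 2116$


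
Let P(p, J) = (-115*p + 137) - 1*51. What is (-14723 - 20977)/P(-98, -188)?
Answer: -525/167 ≈ -3.1437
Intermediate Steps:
P(p, J) = 86 - 115*p (P(p, J) = (137 - 115*p) - 51 = 86 - 115*p)
(-14723 - 20977)/P(-98, -188) = (-14723 - 20977)/(86 - 115*(-98)) = -35700/(86 + 11270) = -35700/11356 = -35700*1/11356 = -525/167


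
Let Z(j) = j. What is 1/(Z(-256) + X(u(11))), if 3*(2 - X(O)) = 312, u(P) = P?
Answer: -1/358 ≈ -0.0027933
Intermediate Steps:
X(O) = -102 (X(O) = 2 - 1/3*312 = 2 - 104 = -102)
1/(Z(-256) + X(u(11))) = 1/(-256 - 102) = 1/(-358) = -1/358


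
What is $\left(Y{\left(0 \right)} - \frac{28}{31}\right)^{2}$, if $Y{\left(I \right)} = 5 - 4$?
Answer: $\frac{9}{961} \approx 0.0093652$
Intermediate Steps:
$Y{\left(I \right)} = 1$
$\left(Y{\left(0 \right)} - \frac{28}{31}\right)^{2} = \left(1 - \frac{28}{31}\right)^{2} = \left(\frac{3}{31}\right)^{2} = \frac{9}{961}$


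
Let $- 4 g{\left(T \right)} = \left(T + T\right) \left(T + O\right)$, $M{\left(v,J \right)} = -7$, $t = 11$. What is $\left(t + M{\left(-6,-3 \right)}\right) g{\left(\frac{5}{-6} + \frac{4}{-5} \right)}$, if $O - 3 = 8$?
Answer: $\frac{13769}{450} \approx 30.598$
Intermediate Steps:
$O = 11$ ($O = 3 + 8 = 11$)
$g{\left(T \right)} = - \frac{T \left(11 + T\right)}{2}$ ($g{\left(T \right)} = - \frac{\left(T + T\right) \left(T + 11\right)}{4} = - \frac{2 T \left(11 + T\right)}{4} = - \frac{T \left(11 + T\right)}{2}$)
$\left(t + M{\left(-6,-3 \right)}\right) g{\left(\frac{5}{-6} + \frac{4}{-5} \right)} = \left(11 - 7\right) \left(- \frac{\left(\frac{5}{-6} + \frac{4}{-5}\right) \left(11 + \left(\frac{5}{-6} + \frac{4}{-5}\right)\right)}{2}\right) = 4 \left(- \frac{\left(5 \left(- \frac{1}{6}\right) + 4 \left(- \frac{1}{5}\right)\right) \left(11 + \left(5 \left(- \frac{1}{6}\right) + 4 \left(- \frac{1}{5}\right)\right)\right)}{2}\right) = 4 \left(- \frac{\left(- \frac{5}{6} - \frac{4}{5}\right) \left(11 - \frac{49}{30}\right)}{2}\right) = 4 \left(\left(- \frac{1}{2}\right) \left(- \frac{49}{30}\right) \left(11 - \frac{49}{30}\right)\right) = 4 \left(\left(- \frac{1}{2}\right) \left(- \frac{49}{30}\right) \frac{281}{30}\right) = 4 \cdot \frac{13769}{1800} = \frac{13769}{450}$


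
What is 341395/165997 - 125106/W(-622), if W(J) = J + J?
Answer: 10595958031/103250134 ≈ 102.62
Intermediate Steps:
W(J) = 2*J
341395/165997 - 125106/W(-622) = 341395/165997 - 125106/(2*(-622)) = 341395*(1/165997) - 125106/(-1244) = 341395/165997 - 125106*(-1/1244) = 341395/165997 + 62553/622 = 10595958031/103250134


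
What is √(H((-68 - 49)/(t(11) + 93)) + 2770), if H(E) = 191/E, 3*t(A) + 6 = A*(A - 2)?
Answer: √3905278/39 ≈ 50.671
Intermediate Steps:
t(A) = -2 + A*(-2 + A)/3 (t(A) = -2 + (A*(A - 2))/3 = -2 + (A*(-2 + A))/3 = -2 + A*(-2 + A)/3)
√(H((-68 - 49)/(t(11) + 93)) + 2770) = √(191/(((-68 - 49)/((-2 - ⅔*11 + (⅓)*11²) + 93))) + 2770) = √(191/((-117/((-2 - 22/3 + (⅓)*121) + 93))) + 2770) = √(191/((-117/((-2 - 22/3 + 121/3) + 93))) + 2770) = √(191/((-117/(31 + 93))) + 2770) = √(191/((-117/124)) + 2770) = √(191/((-117*1/124)) + 2770) = √(191/(-117/124) + 2770) = √(191*(-124/117) + 2770) = √(-23684/117 + 2770) = √(300406/117) = √3905278/39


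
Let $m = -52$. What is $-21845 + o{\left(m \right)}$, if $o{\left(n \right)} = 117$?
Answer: $-21728$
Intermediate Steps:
$-21845 + o{\left(m \right)} = -21845 + 117 = -21728$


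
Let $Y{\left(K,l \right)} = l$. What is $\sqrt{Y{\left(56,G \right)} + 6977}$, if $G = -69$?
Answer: $2 \sqrt{1727} \approx 83.114$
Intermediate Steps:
$\sqrt{Y{\left(56,G \right)} + 6977} = \sqrt{-69 + 6977} = \sqrt{6908} = 2 \sqrt{1727}$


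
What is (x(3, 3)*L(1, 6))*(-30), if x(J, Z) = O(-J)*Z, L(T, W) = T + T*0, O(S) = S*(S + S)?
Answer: -1620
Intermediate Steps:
O(S) = 2*S**2 (O(S) = S*(2*S) = 2*S**2)
L(T, W) = T (L(T, W) = T + 0 = T)
x(J, Z) = 2*Z*J**2 (x(J, Z) = (2*(-J)**2)*Z = (2*J**2)*Z = 2*Z*J**2)
(x(3, 3)*L(1, 6))*(-30) = ((2*3*3**2)*1)*(-30) = ((2*3*9)*1)*(-30) = (54*1)*(-30) = 54*(-30) = -1620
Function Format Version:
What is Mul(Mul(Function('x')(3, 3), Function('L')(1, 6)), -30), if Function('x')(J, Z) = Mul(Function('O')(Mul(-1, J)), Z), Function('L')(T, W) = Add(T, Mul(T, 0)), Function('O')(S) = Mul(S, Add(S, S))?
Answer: -1620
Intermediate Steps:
Function('O')(S) = Mul(2, Pow(S, 2)) (Function('O')(S) = Mul(S, Mul(2, S)) = Mul(2, Pow(S, 2)))
Function('L')(T, W) = T (Function('L')(T, W) = Add(T, 0) = T)
Function('x')(J, Z) = Mul(2, Z, Pow(J, 2)) (Function('x')(J, Z) = Mul(Mul(2, Pow(Mul(-1, J), 2)), Z) = Mul(Mul(2, Pow(J, 2)), Z) = Mul(2, Z, Pow(J, 2)))
Mul(Mul(Function('x')(3, 3), Function('L')(1, 6)), -30) = Mul(Mul(Mul(2, 3, Pow(3, 2)), 1), -30) = Mul(Mul(Mul(2, 3, 9), 1), -30) = Mul(Mul(54, 1), -30) = Mul(54, -30) = -1620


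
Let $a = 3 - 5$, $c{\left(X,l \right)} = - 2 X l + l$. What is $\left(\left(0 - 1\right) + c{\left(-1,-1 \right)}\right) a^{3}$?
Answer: $32$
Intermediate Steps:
$c{\left(X,l \right)} = l - 2 X l$ ($c{\left(X,l \right)} = - 2 X l + l = l - 2 X l$)
$a = -2$
$\left(\left(0 - 1\right) + c{\left(-1,-1 \right)}\right) a^{3} = \left(\left(0 - 1\right) - \left(1 - -2\right)\right) \left(-2\right)^{3} = \left(-1 - \left(1 + 2\right)\right) \left(-8\right) = \left(-1 - 3\right) \left(-8\right) = \left(-4\right) \left(-8\right) = 32$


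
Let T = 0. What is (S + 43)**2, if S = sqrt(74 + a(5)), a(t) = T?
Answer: (43 + sqrt(74))**2 ≈ 2662.8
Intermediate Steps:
a(t) = 0
S = sqrt(74) (S = sqrt(74 + 0) = sqrt(74) ≈ 8.6023)
(S + 43)**2 = (sqrt(74) + 43)**2 = (43 + sqrt(74))**2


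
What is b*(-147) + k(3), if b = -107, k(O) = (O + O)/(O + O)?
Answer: 15730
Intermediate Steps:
k(O) = 1 (k(O) = (2*O)/((2*O)) = (2*O)*(1/(2*O)) = 1)
b*(-147) + k(3) = -107*(-147) + 1 = 15729 + 1 = 15730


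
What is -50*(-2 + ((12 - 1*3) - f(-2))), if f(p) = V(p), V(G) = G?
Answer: -450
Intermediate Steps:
f(p) = p
-50*(-2 + ((12 - 1*3) - f(-2))) = -50*(-2 + ((12 - 1*3) - 1*(-2))) = -50*(-2 + ((12 - 3) + 2)) = -50*(-2 + (9 + 2)) = -50*(-2 + 11) = -50*9 = -450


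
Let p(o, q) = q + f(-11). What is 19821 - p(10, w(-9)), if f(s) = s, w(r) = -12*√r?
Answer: 19832 + 36*I ≈ 19832.0 + 36.0*I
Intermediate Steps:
p(o, q) = -11 + q (p(o, q) = q - 11 = -11 + q)
19821 - p(10, w(-9)) = 19821 - (-11 - 36*I) = 19821 + (11 + 36*I) = 19832 + 36*I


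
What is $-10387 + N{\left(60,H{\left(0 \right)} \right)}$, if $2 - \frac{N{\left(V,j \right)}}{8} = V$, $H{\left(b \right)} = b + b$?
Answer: $-10851$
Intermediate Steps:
$H{\left(b \right)} = 2 b$
$N{\left(V,j \right)} = 16 - 8 V$
$-10387 + N{\left(60,H{\left(0 \right)} \right)} = -10387 + \left(16 - 480\right) = -10387 - 464 = -10851$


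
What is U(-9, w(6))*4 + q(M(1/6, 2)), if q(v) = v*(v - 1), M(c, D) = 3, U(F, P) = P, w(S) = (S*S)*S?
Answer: 870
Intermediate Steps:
w(S) = S**3 (w(S) = S**2*S = S**3)
q(v) = v*(-1 + v)
U(-9, w(6))*4 + q(M(1/6, 2)) = 6**3*4 + 3*(-1 + 3) = 216*4 + 3*2 = 864 + 6 = 870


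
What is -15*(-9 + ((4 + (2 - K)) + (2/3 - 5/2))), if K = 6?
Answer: 325/2 ≈ 162.50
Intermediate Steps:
-15*(-9 + ((4 + (2 - K)) + (2/3 - 5/2))) = -15*(-9 + ((4 + (2 - 1*6)) + (2/3 - 5/2))) = -15*(-9 + ((4 + (2 - 6)) + (2*(⅓) - 5*½))) = -15*(-9 + ((4 - 4) + (⅔ - 5/2))) = -15*(-9 + (0 - 11/6)) = -15*(-9 - 11/6) = -15*(-65/6) = 325/2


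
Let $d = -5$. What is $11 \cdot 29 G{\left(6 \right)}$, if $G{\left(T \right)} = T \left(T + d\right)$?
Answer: $1914$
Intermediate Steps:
$G{\left(T \right)} = T \left(-5 + T\right)$ ($G{\left(T \right)} = T \left(T - 5\right) = T \left(-5 + T\right)$)
$11 \cdot 29 G{\left(6 \right)} = 11 \cdot 29 \cdot 6 \left(-5 + 6\right) = 319 \cdot 6 \cdot 1 = 319 \cdot 6 = 1914$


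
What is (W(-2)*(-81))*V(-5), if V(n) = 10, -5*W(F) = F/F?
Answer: 162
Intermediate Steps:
W(F) = -⅕ (W(F) = -F/(5*F) = -⅕*1 = -⅕)
(W(-2)*(-81))*V(-5) = -⅕*(-81)*10 = (81/5)*10 = 162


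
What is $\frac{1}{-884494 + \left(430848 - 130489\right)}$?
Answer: $- \frac{1}{584135} \approx -1.7119 \cdot 10^{-6}$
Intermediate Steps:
$\frac{1}{-884494 + \left(430848 - 130489\right)} = \frac{1}{-884494 + 300359} = \frac{1}{-584135} = - \frac{1}{584135}$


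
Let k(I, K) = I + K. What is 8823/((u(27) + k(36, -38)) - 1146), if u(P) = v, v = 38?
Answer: -2941/370 ≈ -7.9486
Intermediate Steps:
u(P) = 38
8823/((u(27) + k(36, -38)) - 1146) = 8823/((38 + (36 - 38)) - 1146) = 8823/((38 - 2) - 1146) = 8823/(36 - 1146) = 8823/(-1110) = 8823*(-1/1110) = -2941/370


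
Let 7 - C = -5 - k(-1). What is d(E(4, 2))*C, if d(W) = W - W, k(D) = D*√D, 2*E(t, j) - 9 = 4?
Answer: 0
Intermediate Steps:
E(t, j) = 13/2 (E(t, j) = 9/2 + (½)*4 = 9/2 + 2 = 13/2)
k(D) = D^(3/2)
C = 12 - I (C = 7 - (-5 - (-1)^(3/2)) = 7 - (-5 - (-1)*I) = 7 - (-5 + I) = 7 + (5 - I) = 12 - I ≈ 12.0 - 1.0*I)
d(W) = 0
d(E(4, 2))*C = 0*(12 - I) = 0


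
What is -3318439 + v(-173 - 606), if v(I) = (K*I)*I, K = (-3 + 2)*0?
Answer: -3318439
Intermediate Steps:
K = 0 (K = -1*0 = 0)
v(I) = 0 (v(I) = (0*I)*I = 0*I = 0)
-3318439 + v(-173 - 606) = -3318439 + 0 = -3318439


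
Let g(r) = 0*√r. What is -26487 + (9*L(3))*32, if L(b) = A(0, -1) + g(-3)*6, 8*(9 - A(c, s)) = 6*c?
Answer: -23895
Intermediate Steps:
A(c, s) = 9 - 3*c/4
g(r) = 0
L(b) = 9 (L(b) = (9 - ¾*0) + 0*6 = (9 + 0) + 0 = 9 + 0 = 9)
-26487 + (9*L(3))*32 = -26487 + (9*9)*32 = -26487 + 81*32 = -26487 + 2592 = -23895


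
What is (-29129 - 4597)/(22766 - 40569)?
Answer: 33726/17803 ≈ 1.8944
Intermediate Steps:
(-29129 - 4597)/(22766 - 40569) = -33726/(-17803) = -33726*(-1/17803) = 33726/17803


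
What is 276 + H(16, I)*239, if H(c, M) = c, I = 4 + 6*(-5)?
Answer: 4100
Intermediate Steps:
I = -26 (I = 4 - 30 = -26)
276 + H(16, I)*239 = 276 + 16*239 = 276 + 3824 = 4100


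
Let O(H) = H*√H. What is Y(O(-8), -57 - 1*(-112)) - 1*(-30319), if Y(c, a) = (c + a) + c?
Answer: 30374 - 32*I*√2 ≈ 30374.0 - 45.255*I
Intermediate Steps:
O(H) = H^(3/2)
Y(c, a) = a + 2*c (Y(c, a) = (a + c) + c = a + 2*c)
Y(O(-8), -57 - 1*(-112)) - 1*(-30319) = ((-57 - 1*(-112)) + 2*(-8)^(3/2)) - 1*(-30319) = ((-57 + 112) + 2*(-16*I*√2)) + 30319 = (55 - 32*I*√2) + 30319 = 30374 - 32*I*√2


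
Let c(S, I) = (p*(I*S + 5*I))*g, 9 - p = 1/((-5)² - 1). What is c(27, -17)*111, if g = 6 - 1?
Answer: -2704700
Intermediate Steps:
p = 215/24 (p = 9 - 1/((-5)² - 1) = 9 - 1/(25 - 1) = 9 - 1/24 = 215/24 ≈ 8.9583)
g = 5
c(S, I) = 5375*I/24 + 1075*I*S/24 (c(S, I) = (215*(I*S + 5*I)/24)*5 = (215*(5*I + I*S)/24)*5 = (1075*I/24 + 215*I*S/24)*5 = 5375*I/24 + 1075*I*S/24)
c(27, -17)*111 = ((1075/24)*(-17)*(5 + 27))*111 = ((1075/24)*(-17)*32)*111 = -73100/3*111 = -2704700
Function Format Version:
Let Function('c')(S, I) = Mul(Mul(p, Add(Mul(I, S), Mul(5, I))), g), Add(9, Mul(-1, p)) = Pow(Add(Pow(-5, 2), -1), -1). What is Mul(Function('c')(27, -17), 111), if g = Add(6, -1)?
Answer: -2704700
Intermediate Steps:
p = Rational(215, 24) (p = Add(9, Mul(-1, Pow(Add(Pow(-5, 2), -1), -1))) = Add(9, Mul(-1, Pow(Add(25, -1), -1))) = Add(9, Mul(-1, Pow(24, -1))) = Add(9, Mul(-1, Rational(1, 24))) = Add(9, Rational(-1, 24)) = Rational(215, 24) ≈ 8.9583)
g = 5
Function('c')(S, I) = Add(Mul(Rational(5375, 24), I), Mul(Rational(1075, 24), I, S)) (Function('c')(S, I) = Mul(Mul(Rational(215, 24), Add(Mul(I, S), Mul(5, I))), 5) = Mul(Mul(Rational(215, 24), Add(Mul(5, I), Mul(I, S))), 5) = Mul(Add(Mul(Rational(1075, 24), I), Mul(Rational(215, 24), I, S)), 5) = Add(Mul(Rational(5375, 24), I), Mul(Rational(1075, 24), I, S)))
Mul(Function('c')(27, -17), 111) = Mul(Mul(Rational(1075, 24), -17, Add(5, 27)), 111) = Mul(Mul(Rational(1075, 24), -17, 32), 111) = Mul(Rational(-73100, 3), 111) = -2704700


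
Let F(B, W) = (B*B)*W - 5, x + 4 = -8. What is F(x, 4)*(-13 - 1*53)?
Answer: -37686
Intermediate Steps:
x = -12 (x = -4 - 8 = -12)
F(B, W) = -5 + W*B**2 (F(B, W) = B**2*W - 5 = W*B**2 - 5 = -5 + W*B**2)
F(x, 4)*(-13 - 1*53) = (-5 + 4*(-12)**2)*(-13 - 1*53) = (-5 + 4*144)*(-13 - 53) = (-5 + 576)*(-66) = 571*(-66) = -37686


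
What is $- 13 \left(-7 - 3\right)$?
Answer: $130$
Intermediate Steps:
$- 13 \left(-7 - 3\right) = \left(-13\right) \left(-10\right) = 130$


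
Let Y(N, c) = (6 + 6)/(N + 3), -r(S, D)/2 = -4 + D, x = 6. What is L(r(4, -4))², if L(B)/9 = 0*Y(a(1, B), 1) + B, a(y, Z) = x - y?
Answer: 20736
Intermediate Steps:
a(y, Z) = 6 - y
r(S, D) = 8 - 2*D (r(S, D) = -2*(-4 + D) = 8 - 2*D)
Y(N, c) = 12/(3 + N)
L(B) = 9*B (L(B) = 9*(0*(12/(3 + (6 - 1*1))) + B) = 9*(0*(12/(3 + (6 - 1))) + B) = 9*(0*(12/(3 + 5)) + B) = 9*(0*(12/8) + B) = 9*(0*(12*(⅛)) + B) = 9*(0*(3/2) + B) = 9*(0 + B) = 9*B)
L(r(4, -4))² = (9*(8 - 2*(-4)))² = (9*(8 + 8))² = (9*16)² = 144² = 20736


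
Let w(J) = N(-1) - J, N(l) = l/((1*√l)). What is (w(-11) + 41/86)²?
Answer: 966773/7396 + 987*I/43 ≈ 130.72 + 22.953*I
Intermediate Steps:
N(l) = √l (N(l) = l/(√l) = l/√l = √l)
w(J) = I - J (w(J) = √(-1) - J = I - J)
(w(-11) + 41/86)² = ((I - 1*(-11)) + 41/86)² = ((I + 11) + 41*(1/86))² = ((11 + I) + 41/86)² = (987/86 + I)²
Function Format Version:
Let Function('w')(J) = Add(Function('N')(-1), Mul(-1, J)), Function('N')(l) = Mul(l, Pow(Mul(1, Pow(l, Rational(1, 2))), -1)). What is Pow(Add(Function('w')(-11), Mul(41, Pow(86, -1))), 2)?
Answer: Add(Rational(966773, 7396), Mul(Rational(987, 43), I)) ≈ Add(130.72, Mul(22.953, I))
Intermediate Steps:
Function('N')(l) = Pow(l, Rational(1, 2)) (Function('N')(l) = Mul(l, Pow(Pow(l, Rational(1, 2)), -1)) = Mul(l, Pow(l, Rational(-1, 2))) = Pow(l, Rational(1, 2)))
Function('w')(J) = Add(I, Mul(-1, J)) (Function('w')(J) = Add(Pow(-1, Rational(1, 2)), Mul(-1, J)) = Add(I, Mul(-1, J)))
Pow(Add(Function('w')(-11), Mul(41, Pow(86, -1))), 2) = Pow(Add(Add(I, Mul(-1, -11)), Mul(41, Pow(86, -1))), 2) = Pow(Add(Add(I, 11), Mul(41, Rational(1, 86))), 2) = Pow(Add(Add(11, I), Rational(41, 86)), 2) = Pow(Add(Rational(987, 86), I), 2)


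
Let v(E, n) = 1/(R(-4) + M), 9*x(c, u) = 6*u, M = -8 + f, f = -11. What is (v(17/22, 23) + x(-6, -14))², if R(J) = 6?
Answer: 134689/1521 ≈ 88.553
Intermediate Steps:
M = -19 (M = -8 - 11 = -19)
x(c, u) = 2*u/3 (x(c, u) = (6*u)/9 = 2*u/3)
v(E, n) = -1/13 (v(E, n) = 1/(6 - 19) = 1/(-13) = -1/13)
(v(17/22, 23) + x(-6, -14))² = (-1/13 + (⅔)*(-14))² = (-1/13 - 28/3)² = (-367/39)² = 134689/1521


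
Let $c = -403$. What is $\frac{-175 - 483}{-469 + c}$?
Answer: $\frac{329}{436} \approx 0.75459$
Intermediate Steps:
$\frac{-175 - 483}{-469 + c} = \frac{-175 - 483}{-469 - 403} = - \frac{658}{-872} = \left(-658\right) \left(- \frac{1}{872}\right) = \frac{329}{436}$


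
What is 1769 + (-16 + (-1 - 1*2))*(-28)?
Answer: 2301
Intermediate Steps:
1769 + (-16 + (-1 - 1*2))*(-28) = 1769 + (-16 + (-1 - 2))*(-28) = 1769 + (-16 - 3)*(-28) = 1769 - 19*(-28) = 1769 + 532 = 2301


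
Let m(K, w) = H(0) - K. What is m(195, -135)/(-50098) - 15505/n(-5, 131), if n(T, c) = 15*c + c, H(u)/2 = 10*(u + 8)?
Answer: -388348065/52502704 ≈ -7.3967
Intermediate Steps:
H(u) = 160 + 20*u (H(u) = 2*(10*(u + 8)) = 2*(10*(8 + u)) = 2*(80 + 10*u) = 160 + 20*u)
n(T, c) = 16*c
m(K, w) = 160 - K (m(K, w) = (160 + 20*0) - K = (160 + 0) - K = 160 - K)
m(195, -135)/(-50098) - 15505/n(-5, 131) = (160 - 1*195)/(-50098) - 15505/(16*131) = (160 - 195)*(-1/50098) - 15505/2096 = -35*(-1/50098) - 15505*1/2096 = 35/50098 - 15505/2096 = -388348065/52502704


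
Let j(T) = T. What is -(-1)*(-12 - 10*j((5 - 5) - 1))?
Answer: -2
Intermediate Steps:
-(-1)*(-12 - 10*j((5 - 5) - 1)) = -(-1)*(-12 - 10*((5 - 5) - 1)) = -(-1)*(-12 - 10*(0 - 1)) = -(-1)*(-12 - 10*(-1)) = -(-1)*(-12 + 10) = -(-1)*(-2) = -1*2 = -2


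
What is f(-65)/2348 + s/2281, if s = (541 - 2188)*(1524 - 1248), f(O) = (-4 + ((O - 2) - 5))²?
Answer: -263540000/1338947 ≈ -196.83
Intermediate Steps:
f(O) = (-11 + O)² (f(O) = (-4 + ((-2 + O) - 5))² = (-4 + (-7 + O))² = (-11 + O)²)
s = -454572 (s = -1647*276 = -454572)
f(-65)/2348 + s/2281 = (-11 - 65)²/2348 - 454572/2281 = (-76)²*(1/2348) - 454572*1/2281 = 5776*(1/2348) - 454572/2281 = 1444/587 - 454572/2281 = -263540000/1338947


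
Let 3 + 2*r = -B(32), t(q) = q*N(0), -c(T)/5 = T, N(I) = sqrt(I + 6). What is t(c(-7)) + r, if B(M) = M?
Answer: -35/2 + 35*sqrt(6) ≈ 68.232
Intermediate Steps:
N(I) = sqrt(6 + I)
c(T) = -5*T
t(q) = q*sqrt(6) (t(q) = q*sqrt(6 + 0) = q*sqrt(6))
r = -35/2 (r = -3/2 + (-1*32)/2 = -3/2 + (1/2)*(-32) = -3/2 - 16 = -35/2 ≈ -17.500)
t(c(-7)) + r = (-5*(-7))*sqrt(6) - 35/2 = 35*sqrt(6) - 35/2 = -35/2 + 35*sqrt(6)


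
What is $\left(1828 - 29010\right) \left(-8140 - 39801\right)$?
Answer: $1303132262$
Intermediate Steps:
$\left(1828 - 29010\right) \left(-8140 - 39801\right) = \left(-27182\right) \left(-47941\right) = 1303132262$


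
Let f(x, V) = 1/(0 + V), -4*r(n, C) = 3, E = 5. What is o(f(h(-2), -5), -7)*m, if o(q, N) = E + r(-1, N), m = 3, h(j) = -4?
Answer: 51/4 ≈ 12.750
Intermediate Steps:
r(n, C) = -¾ (r(n, C) = -¼*3 = -¾)
f(x, V) = 1/V
o(q, N) = 17/4 (o(q, N) = 5 - ¾ = 17/4)
o(f(h(-2), -5), -7)*m = (17/4)*3 = 51/4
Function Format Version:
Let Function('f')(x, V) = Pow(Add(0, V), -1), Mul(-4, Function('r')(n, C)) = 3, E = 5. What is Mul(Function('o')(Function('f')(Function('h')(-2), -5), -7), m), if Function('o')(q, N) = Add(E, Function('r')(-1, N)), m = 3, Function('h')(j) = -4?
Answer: Rational(51, 4) ≈ 12.750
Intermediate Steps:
Function('r')(n, C) = Rational(-3, 4) (Function('r')(n, C) = Mul(Rational(-1, 4), 3) = Rational(-3, 4))
Function('f')(x, V) = Pow(V, -1)
Function('o')(q, N) = Rational(17, 4) (Function('o')(q, N) = Add(5, Rational(-3, 4)) = Rational(17, 4))
Mul(Function('o')(Function('f')(Function('h')(-2), -5), -7), m) = Mul(Rational(17, 4), 3) = Rational(51, 4)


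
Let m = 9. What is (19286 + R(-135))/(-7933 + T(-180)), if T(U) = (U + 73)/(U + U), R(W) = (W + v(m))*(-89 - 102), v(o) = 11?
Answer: -15469200/2855773 ≈ -5.4168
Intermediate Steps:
R(W) = -2101 - 191*W (R(W) = (W + 11)*(-89 - 102) = (11 + W)*(-191) = -2101 - 191*W)
T(U) = (73 + U)/(2*U) (T(U) = (73 + U)/((2*U)) = (73 + U)*(1/(2*U)) = (73 + U)/(2*U))
(19286 + R(-135))/(-7933 + T(-180)) = (19286 + (-2101 - 191*(-135)))/(-7933 + (1/2)*(73 - 180)/(-180)) = (19286 + (-2101 + 25785))/(-7933 + (1/2)*(-1/180)*(-107)) = (19286 + 23684)/(-7933 + 107/360) = 42970/(-2855773/360) = 42970*(-360/2855773) = -15469200/2855773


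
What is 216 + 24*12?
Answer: 504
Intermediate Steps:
216 + 24*12 = 216 + 288 = 504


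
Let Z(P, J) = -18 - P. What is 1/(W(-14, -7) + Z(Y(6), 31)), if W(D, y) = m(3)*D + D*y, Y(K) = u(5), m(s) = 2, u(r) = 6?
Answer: 1/46 ≈ 0.021739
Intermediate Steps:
Y(K) = 6
W(D, y) = 2*D + D*y
1/(W(-14, -7) + Z(Y(6), 31)) = 1/(-14*(2 - 7) + (-18 - 1*6)) = 1/(-14*(-5) + (-18 - 6)) = 1/(70 - 24) = 1/46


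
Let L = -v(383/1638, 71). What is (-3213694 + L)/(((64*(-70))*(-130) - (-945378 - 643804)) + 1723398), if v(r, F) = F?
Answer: -642753/778996 ≈ -0.82510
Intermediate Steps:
L = -71 (L = -1*71 = -71)
(-3213694 + L)/(((64*(-70))*(-130) - (-945378 - 643804)) + 1723398) = (-3213694 - 71)/(((64*(-70))*(-130) - (-945378 - 643804)) + 1723398) = -3213765/((-4480*(-130) - 1*(-1589182)) + 1723398) = -3213765/((582400 + 1589182) + 1723398) = -3213765/(2171582 + 1723398) = -3213765/3894980 = -3213765*1/3894980 = -642753/778996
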